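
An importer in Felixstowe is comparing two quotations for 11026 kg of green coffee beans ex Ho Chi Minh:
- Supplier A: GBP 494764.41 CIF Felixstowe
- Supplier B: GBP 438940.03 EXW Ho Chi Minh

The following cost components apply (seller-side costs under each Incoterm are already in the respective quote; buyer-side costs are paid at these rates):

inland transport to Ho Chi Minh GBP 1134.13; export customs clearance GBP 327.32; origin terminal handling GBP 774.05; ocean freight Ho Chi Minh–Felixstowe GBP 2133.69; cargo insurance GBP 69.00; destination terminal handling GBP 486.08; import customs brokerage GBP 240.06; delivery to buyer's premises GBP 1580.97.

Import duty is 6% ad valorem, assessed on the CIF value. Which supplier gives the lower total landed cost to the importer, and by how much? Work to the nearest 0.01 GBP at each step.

Supplier B is cheaper by GBP 54469.36

Supplier A (CIF):
The CIF price already equals the CIF value: 494764.41
Import duty = 494764.41 × 6% = 29685.86
Buyer bears (A): 486.08 + 240.06 + 1580.97 = 2307.11
Landed cost (A) = invoice 494764.41 + 2307.11 + duty 29685.86 = 526757.38
Supplier B (EXW):
CIF value = EXW price + inland to port + export clearance + origin terminal + freight + insurance = 438940.03 + 1134.13 + 327.32 + 774.05 + 2133.69 + 69.00 = 443378.22
Import duty = 443378.22 × 6% = 26602.69
Buyer bears (B): 1134.13 + 327.32 + 774.05 + 2133.69 + 69.00 + 486.08 + 240.06 + 1580.97 = 6745.30
Landed cost (B) = invoice 438940.03 + 6745.30 + duty 26602.69 = 472288.02
Difference = |526757.38 − 472288.02| = 54469.36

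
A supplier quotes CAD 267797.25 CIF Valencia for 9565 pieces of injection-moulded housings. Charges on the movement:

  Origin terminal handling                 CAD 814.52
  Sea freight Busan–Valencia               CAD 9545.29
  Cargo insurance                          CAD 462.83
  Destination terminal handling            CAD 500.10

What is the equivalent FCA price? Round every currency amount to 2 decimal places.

Not relevant to the conversion: destination terminal — on the buyer under both terms; not part of either seller's price.
From CIF to FCA, the seller no longer bears: origin terminal, freight, insurance.
FCA price = 267797.25 − 814.52 − 9545.29 − 462.83 = 256974.61

FCA price: CAD 256974.61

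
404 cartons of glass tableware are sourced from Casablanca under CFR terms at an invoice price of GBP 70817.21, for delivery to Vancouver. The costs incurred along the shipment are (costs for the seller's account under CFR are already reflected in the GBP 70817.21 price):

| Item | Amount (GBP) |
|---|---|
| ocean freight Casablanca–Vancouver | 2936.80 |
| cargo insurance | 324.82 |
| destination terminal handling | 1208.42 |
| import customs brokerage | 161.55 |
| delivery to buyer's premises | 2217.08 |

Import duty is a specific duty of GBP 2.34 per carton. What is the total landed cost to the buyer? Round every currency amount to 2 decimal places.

Total landed cost: GBP 75674.44

CFR: the seller pays costs through ocean freight to the destination port, but not insurance.
Already in the invoice (seller's account under CFR): freight — exclude.
CIF value = CFR price + insurance = 70817.21 + 324.82 = 71142.03
Import duty = 404 × 2.34 = 945.36
Buyer bears: insurance 324.82 + destination terminal 1208.42 + brokerage 161.55 + delivery 2217.08 + duty 945.36 = 4857.23
Landed cost = invoice 70817.21 + 4857.23 = 75674.44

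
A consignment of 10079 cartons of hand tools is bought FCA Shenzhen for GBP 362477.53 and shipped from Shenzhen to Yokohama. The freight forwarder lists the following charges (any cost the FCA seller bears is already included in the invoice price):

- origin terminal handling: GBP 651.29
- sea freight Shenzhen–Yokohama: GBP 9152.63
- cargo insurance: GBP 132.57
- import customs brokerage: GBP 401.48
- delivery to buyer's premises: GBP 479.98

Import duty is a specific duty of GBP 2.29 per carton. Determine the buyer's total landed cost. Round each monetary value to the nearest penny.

Total landed cost: GBP 396376.39

FCA: the seller delivers export-cleared goods to the carrier; the buyer bears costs from that point.
CIF value = FCA price + origin terminal + freight + insurance = 362477.53 + 651.29 + 9152.63 + 132.57 = 372414.02
Import duty = 10079 × 2.29 = 23080.91
Buyer bears: origin terminal 651.29 + freight 9152.63 + insurance 132.57 + brokerage 401.48 + delivery 479.98 + duty 23080.91 = 33898.86
Landed cost = invoice 362477.53 + 33898.86 = 396376.39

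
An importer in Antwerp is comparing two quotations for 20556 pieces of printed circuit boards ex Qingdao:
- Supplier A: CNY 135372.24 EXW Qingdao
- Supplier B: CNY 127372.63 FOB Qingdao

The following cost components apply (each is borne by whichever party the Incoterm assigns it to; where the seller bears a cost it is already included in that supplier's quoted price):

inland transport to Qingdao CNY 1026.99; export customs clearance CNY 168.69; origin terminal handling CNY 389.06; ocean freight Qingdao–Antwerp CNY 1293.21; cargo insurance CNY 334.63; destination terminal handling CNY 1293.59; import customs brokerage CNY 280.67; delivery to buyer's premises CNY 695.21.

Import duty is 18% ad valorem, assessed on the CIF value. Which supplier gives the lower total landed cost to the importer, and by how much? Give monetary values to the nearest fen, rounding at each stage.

Supplier A (EXW):
CIF value = EXW price + inland to port + export clearance + origin terminal + freight + insurance = 135372.24 + 1026.99 + 168.69 + 389.06 + 1293.21 + 334.63 = 138584.82
Import duty = 138584.82 × 18% = 24945.27
Buyer bears (A): 1026.99 + 168.69 + 389.06 + 1293.21 + 334.63 + 1293.59 + 280.67 + 695.21 = 5482.05
Landed cost (A) = invoice 135372.24 + 5482.05 + duty 24945.27 = 165799.56
Supplier B (FOB):
CIF value = FOB price + freight + insurance = 127372.63 + 1293.21 + 334.63 = 129000.47
Import duty = 129000.47 × 18% = 23220.08
Buyer bears (B): 1293.21 + 334.63 + 1293.59 + 280.67 + 695.21 = 3897.31
Landed cost (B) = invoice 127372.63 + 3897.31 + duty 23220.08 = 154490.02
Difference = |165799.56 − 154490.02| = 11309.54

Supplier B is cheaper by CNY 11309.54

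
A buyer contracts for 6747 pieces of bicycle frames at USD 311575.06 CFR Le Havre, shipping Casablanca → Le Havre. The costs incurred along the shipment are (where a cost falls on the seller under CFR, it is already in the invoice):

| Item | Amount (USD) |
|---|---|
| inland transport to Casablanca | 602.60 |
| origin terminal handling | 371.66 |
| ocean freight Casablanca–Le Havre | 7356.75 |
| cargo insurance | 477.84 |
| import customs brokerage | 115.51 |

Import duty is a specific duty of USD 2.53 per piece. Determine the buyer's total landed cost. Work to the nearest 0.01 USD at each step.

CFR: the seller pays costs through ocean freight to the destination port, but not insurance.
Already in the invoice (seller's account under CFR): inland to port, origin terminal, freight — exclude.
CIF value = CFR price + insurance = 311575.06 + 477.84 = 312052.90
Import duty = 6747 × 2.53 = 17069.91
Buyer bears: insurance 477.84 + brokerage 115.51 + duty 17069.91 = 17663.26
Landed cost = invoice 311575.06 + 17663.26 = 329238.32

Total landed cost: USD 329238.32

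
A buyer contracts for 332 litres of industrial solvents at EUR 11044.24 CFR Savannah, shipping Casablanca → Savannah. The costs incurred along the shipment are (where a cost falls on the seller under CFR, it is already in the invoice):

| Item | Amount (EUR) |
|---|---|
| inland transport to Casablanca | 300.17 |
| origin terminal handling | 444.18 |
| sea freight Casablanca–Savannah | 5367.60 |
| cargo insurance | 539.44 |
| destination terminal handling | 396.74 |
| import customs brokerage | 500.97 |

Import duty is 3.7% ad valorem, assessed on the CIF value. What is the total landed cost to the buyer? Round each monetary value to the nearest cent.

Total landed cost: EUR 12909.99

CFR: the seller pays costs through ocean freight to the destination port, but not insurance.
Already in the invoice (seller's account under CFR): inland to port, origin terminal, freight — exclude.
CIF value = CFR price + insurance = 11044.24 + 539.44 = 11583.68
Import duty = 11583.68 × 3.7% = 428.60
Buyer bears: insurance 539.44 + destination terminal 396.74 + brokerage 500.97 + duty 428.60 = 1865.75
Landed cost = invoice 11044.24 + 1865.75 = 12909.99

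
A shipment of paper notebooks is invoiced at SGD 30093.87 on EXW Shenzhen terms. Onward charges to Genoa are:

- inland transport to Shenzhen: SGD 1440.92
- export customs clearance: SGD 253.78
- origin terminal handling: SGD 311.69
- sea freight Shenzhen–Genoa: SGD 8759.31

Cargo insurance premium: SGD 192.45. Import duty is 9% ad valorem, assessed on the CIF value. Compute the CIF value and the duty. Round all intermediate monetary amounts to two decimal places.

CIF value: SGD 41052.02; import duty: SGD 3694.68

CIF = EXW price + pre-shipment costs + freight + insurance
CIF = 30093.87 + 1440.92 + 253.78 + 311.69 + 8759.31 + 192.45 = 41052.02
Import duty = 41052.02 × 9% = 3694.68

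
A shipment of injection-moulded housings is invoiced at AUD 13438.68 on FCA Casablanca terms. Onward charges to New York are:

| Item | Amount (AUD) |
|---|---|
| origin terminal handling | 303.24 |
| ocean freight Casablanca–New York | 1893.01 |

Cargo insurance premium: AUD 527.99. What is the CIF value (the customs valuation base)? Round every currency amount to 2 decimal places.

CIF value: AUD 16162.92

CIF = FCA price + pre-shipment costs + freight + insurance
CIF = 13438.68 + 303.24 + 1893.01 + 527.99 = 16162.92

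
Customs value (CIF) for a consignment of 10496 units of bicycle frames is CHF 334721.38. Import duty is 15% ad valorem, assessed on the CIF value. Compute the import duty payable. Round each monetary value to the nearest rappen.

Import duty = 334721.38 × 15% = 50208.21

Import duty: CHF 50208.21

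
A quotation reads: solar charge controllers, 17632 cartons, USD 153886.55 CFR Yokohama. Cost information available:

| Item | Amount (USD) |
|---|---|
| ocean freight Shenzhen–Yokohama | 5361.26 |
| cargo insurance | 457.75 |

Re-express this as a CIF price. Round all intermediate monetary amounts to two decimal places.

Not relevant to the conversion: freight — on the seller under both CFR and CIF; already in the CFR price and stays in the CIF price.
From CFR to CIF, the seller additionally bears: insurance.
CIF price = 153886.55 + 457.75 = 154344.30

CIF price: USD 154344.30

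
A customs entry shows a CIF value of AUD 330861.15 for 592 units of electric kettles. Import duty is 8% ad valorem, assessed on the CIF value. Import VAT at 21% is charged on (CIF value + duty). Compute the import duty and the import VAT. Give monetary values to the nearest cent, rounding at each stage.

Import duty = 330861.15 × 8% = 26468.89
VAT base = CIF + duty = 330861.15 + 26468.89 = 357330.04
Import VAT = 357330.04 × 21% = 75039.31

Import duty: AUD 26468.89; import VAT: AUD 75039.31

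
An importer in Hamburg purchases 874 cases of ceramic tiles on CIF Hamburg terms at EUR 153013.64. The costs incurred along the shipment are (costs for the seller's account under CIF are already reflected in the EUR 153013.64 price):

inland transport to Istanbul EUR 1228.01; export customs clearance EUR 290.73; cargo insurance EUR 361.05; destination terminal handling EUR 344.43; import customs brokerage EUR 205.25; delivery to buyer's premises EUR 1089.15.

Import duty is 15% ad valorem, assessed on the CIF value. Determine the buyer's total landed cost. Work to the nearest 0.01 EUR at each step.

Total landed cost: EUR 177604.52

CIF: the seller pays costs through ocean freight and marine insurance to the destination port.
Already in the invoice (seller's account under CIF): inland to port, export clearance, insurance — exclude.
The CIF price already equals the CIF value: 153013.64
Import duty = 153013.64 × 15% = 22952.05
Buyer bears: destination terminal 344.43 + brokerage 205.25 + delivery 1089.15 + duty 22952.05 = 24590.88
Landed cost = invoice 153013.64 + 24590.88 = 177604.52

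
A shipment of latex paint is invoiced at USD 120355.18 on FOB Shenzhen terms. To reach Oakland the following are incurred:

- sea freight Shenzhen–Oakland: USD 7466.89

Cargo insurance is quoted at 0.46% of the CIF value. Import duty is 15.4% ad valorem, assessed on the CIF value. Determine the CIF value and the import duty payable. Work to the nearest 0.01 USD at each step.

CIF value: USD 128412.77; import duty: USD 19775.57

Let C be the CIF value. C = FOB price + freight + 0.46% × C
C − 0.46% × C = 120355.18 + 7466.89
0.9954 × C = 127822.07
C = 127822.07 / 0.9954 = 128412.77
Insurance premium = 0.46% × 128412.77 = 590.70
Import duty = 128412.77 × 15.4% = 19775.57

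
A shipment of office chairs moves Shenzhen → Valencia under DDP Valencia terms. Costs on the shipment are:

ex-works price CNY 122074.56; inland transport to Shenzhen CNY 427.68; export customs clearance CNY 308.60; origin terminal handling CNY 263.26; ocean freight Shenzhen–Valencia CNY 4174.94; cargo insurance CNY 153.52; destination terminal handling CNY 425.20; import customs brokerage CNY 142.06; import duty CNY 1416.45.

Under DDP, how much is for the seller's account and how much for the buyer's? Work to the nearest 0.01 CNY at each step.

Seller: CNY 129386.27; buyer: CNY 0.00

DDP: the seller bears all costs including import duty.
Seller's account: goods 122074.56 + inland to port 427.68 + export clearance 308.60 + origin terminal 263.26 + freight 4174.94 + insurance 153.52 + destination terminal 425.20 + brokerage 142.06 + duty 1416.45 = 129386.27
Buyer's account: 0.00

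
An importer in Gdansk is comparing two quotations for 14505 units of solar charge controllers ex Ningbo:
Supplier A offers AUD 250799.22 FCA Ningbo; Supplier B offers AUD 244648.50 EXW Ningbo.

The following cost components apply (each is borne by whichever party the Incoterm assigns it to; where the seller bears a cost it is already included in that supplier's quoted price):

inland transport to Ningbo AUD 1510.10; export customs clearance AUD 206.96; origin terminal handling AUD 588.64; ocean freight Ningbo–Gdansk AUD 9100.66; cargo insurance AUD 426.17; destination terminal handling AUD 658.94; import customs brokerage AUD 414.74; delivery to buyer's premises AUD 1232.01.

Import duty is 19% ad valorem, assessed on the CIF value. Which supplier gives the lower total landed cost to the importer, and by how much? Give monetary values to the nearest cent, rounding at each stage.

Supplier A (FCA):
CIF value = FCA price + origin terminal + freight + insurance = 250799.22 + 588.64 + 9100.66 + 426.17 = 260914.69
Import duty = 260914.69 × 19% = 49573.79
Buyer bears (A): 588.64 + 9100.66 + 426.17 + 658.94 + 414.74 + 1232.01 = 12421.16
Landed cost (A) = invoice 250799.22 + 12421.16 + duty 49573.79 = 312794.17
Supplier B (EXW):
CIF value = EXW price + inland to port + export clearance + origin terminal + freight + insurance = 244648.50 + 1510.10 + 206.96 + 588.64 + 9100.66 + 426.17 = 256481.03
Import duty = 256481.03 × 19% = 48731.40
Buyer bears (B): 1510.10 + 206.96 + 588.64 + 9100.66 + 426.17 + 658.94 + 414.74 + 1232.01 = 14138.22
Landed cost (B) = invoice 244648.50 + 14138.22 + duty 48731.40 = 307518.12
Difference = |312794.17 − 307518.12| = 5276.05

Supplier B is cheaper by AUD 5276.05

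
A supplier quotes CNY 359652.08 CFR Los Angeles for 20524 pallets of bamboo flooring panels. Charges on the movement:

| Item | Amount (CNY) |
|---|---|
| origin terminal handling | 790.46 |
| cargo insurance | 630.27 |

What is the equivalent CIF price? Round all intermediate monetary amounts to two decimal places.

Not relevant to the conversion: origin terminal — on the seller under both CFR and CIF; already in the CFR price and stays in the CIF price.
From CFR to CIF, the seller additionally bears: insurance.
CIF price = 359652.08 + 630.27 = 360282.35

CIF price: CNY 360282.35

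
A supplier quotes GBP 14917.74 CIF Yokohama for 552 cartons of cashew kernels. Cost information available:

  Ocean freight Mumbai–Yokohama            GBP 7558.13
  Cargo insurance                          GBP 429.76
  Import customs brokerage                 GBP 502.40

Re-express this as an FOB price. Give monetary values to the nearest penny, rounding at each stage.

Not relevant to the conversion: brokerage — on the buyer under both terms; not part of either seller's price.
From CIF to FOB, the seller no longer bears: freight, insurance.
FOB price = 14917.74 − 7558.13 − 429.76 = 6929.85

FOB price: GBP 6929.85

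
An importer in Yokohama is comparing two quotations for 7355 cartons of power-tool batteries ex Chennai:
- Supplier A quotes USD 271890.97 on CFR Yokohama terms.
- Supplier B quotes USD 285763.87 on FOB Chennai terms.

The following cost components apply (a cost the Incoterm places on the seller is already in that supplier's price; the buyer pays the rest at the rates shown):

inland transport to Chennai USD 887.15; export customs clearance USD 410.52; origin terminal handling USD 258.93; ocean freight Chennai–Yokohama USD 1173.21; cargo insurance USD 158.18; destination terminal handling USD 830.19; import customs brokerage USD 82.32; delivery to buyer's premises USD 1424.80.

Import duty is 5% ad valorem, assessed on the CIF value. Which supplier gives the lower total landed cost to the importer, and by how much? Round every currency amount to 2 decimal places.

Supplier A (CFR):
CIF value = CFR price + insurance = 271890.97 + 158.18 = 272049.15
Import duty = 272049.15 × 5% = 13602.46
Buyer bears (A): 158.18 + 830.19 + 82.32 + 1424.80 = 2495.49
Landed cost (A) = invoice 271890.97 + 2495.49 + duty 13602.46 = 287988.92
Supplier B (FOB):
CIF value = FOB price + freight + insurance = 285763.87 + 1173.21 + 158.18 = 287095.26
Import duty = 287095.26 × 5% = 14354.76
Buyer bears (B): 1173.21 + 158.18 + 830.19 + 82.32 + 1424.80 = 3668.70
Landed cost (B) = invoice 285763.87 + 3668.70 + duty 14354.76 = 303787.33
Difference = |287988.92 − 303787.33| = 15798.41

Supplier A is cheaper by USD 15798.41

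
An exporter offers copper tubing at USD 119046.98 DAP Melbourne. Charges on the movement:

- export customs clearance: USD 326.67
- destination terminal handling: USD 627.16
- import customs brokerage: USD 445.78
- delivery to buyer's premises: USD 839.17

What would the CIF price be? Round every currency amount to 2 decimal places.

CIF price: USD 117580.65

Not relevant to the conversion: export clearance — on the seller under both DAP and CIF; already in the DAP price and stays in the CIF price. brokerage — on the buyer under both terms; not part of either seller's price.
From DAP to CIF, the seller no longer bears: destination terminal, delivery.
CIF price = 119046.98 − 627.16 − 839.17 = 117580.65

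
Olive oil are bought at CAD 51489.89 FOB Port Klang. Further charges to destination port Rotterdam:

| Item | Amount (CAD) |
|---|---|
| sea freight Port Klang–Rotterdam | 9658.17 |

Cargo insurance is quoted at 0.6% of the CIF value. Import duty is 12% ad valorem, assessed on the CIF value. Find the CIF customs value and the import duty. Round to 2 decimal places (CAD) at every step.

CIF value: CAD 61517.16; import duty: CAD 7382.06

Let C be the CIF value. C = FOB price + freight + 0.6% × C
C − 0.6% × C = 51489.89 + 9658.17
0.994 × C = 61148.06
C = 61148.06 / 0.994 = 61517.16
Insurance premium = 0.6% × 61517.16 = 369.10
Import duty = 61517.16 × 12% = 7382.06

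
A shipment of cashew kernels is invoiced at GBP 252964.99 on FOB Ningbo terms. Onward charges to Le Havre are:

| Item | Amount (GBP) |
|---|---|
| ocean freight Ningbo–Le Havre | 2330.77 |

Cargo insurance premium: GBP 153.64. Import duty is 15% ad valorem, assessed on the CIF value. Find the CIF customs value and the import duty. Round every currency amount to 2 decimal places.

CIF value: GBP 255449.40; import duty: GBP 38317.41

CIF = FOB price + freight + insurance
CIF = 252964.99 + 2330.77 + 153.64 = 255449.40
Import duty = 255449.40 × 15% = 38317.41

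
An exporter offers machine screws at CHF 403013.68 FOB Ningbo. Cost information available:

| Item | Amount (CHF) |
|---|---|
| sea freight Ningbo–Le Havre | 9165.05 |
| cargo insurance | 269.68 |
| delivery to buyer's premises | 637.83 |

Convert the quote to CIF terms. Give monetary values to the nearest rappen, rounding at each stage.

CIF price: CHF 412448.41

Not relevant to the conversion: delivery — on the buyer under both terms; not part of either seller's price.
From FOB to CIF, the seller additionally bears: freight, insurance.
CIF price = 403013.68 + 9165.05 + 269.68 = 412448.41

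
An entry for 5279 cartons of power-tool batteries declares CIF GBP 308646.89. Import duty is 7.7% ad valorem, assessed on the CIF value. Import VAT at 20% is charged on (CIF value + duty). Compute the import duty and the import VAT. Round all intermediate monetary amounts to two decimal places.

Import duty = 308646.89 × 7.7% = 23765.81
VAT base = CIF + duty = 308646.89 + 23765.81 = 332412.70
Import VAT = 332412.70 × 20% = 66482.54

Import duty: GBP 23765.81; import VAT: GBP 66482.54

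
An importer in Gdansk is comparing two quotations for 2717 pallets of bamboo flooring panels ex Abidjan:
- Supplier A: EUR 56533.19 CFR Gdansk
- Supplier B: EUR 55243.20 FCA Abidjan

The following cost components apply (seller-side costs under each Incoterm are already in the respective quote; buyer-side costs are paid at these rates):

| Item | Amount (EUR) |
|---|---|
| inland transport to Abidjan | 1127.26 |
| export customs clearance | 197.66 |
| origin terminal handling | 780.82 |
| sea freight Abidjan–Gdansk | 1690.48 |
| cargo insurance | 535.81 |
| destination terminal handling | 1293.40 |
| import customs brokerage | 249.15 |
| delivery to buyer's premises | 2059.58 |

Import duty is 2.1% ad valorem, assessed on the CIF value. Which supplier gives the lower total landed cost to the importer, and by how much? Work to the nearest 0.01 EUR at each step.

Supplier A (CFR):
CIF value = CFR price + insurance = 56533.19 + 535.81 = 57069.00
Import duty = 57069.00 × 2.1% = 1198.45
Buyer bears (A): 535.81 + 1293.40 + 249.15 + 2059.58 = 4137.94
Landed cost (A) = invoice 56533.19 + 4137.94 + duty 1198.45 = 61869.58
Supplier B (FCA):
CIF value = FCA price + origin terminal + freight + insurance = 55243.20 + 780.82 + 1690.48 + 535.81 = 58250.31
Import duty = 58250.31 × 2.1% = 1223.26
Buyer bears (B): 780.82 + 1690.48 + 535.81 + 1293.40 + 249.15 + 2059.58 = 6609.24
Landed cost (B) = invoice 55243.20 + 6609.24 + duty 1223.26 = 63075.70
Difference = |61869.58 − 63075.70| = 1206.12

Supplier A is cheaper by EUR 1206.12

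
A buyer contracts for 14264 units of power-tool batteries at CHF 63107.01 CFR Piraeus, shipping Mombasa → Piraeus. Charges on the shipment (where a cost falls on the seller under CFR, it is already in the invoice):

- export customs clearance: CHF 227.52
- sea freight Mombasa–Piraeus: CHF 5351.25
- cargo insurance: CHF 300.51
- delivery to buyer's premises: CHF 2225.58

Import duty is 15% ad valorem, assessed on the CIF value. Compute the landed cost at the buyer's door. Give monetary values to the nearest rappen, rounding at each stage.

CFR: the seller pays costs through ocean freight to the destination port, but not insurance.
Already in the invoice (seller's account under CFR): export clearance, freight — exclude.
CIF value = CFR price + insurance = 63107.01 + 300.51 = 63407.52
Import duty = 63407.52 × 15% = 9511.13
Buyer bears: insurance 300.51 + delivery 2225.58 + duty 9511.13 = 12037.22
Landed cost = invoice 63107.01 + 12037.22 = 75144.23

Total landed cost: CHF 75144.23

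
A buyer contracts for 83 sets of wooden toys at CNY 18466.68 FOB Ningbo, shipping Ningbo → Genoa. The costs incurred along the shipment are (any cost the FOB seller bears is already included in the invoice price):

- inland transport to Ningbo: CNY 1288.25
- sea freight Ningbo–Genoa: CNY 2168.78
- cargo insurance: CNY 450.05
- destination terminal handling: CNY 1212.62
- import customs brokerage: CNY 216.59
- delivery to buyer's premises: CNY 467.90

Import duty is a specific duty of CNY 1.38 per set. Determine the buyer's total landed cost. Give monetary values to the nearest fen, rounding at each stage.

FOB: the seller bears costs until goods are on board at the origin port; the buyer bears freight, insurance and all costs thereafter.
Already in the invoice (seller's account under FOB): inland to port — exclude.
CIF value = FOB price + freight + insurance = 18466.68 + 2168.78 + 450.05 = 21085.51
Import duty = 83 × 1.38 = 114.54
Buyer bears: freight 2168.78 + insurance 450.05 + destination terminal 1212.62 + brokerage 216.59 + delivery 467.90 + duty 114.54 = 4630.48
Landed cost = invoice 18466.68 + 4630.48 = 23097.16

Total landed cost: CNY 23097.16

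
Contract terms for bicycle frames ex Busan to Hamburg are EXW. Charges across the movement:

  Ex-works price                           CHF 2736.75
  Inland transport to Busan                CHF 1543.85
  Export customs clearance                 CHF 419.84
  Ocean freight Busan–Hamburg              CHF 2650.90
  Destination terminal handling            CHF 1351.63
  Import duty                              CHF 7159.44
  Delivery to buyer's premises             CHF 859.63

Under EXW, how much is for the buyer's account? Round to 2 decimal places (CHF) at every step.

Buyer's account: CHF 13985.29

EXW: the seller makes goods available at their premises; the buyer bears all onward costs.
Seller's account: goods 2736.75 = 2736.75
Buyer's account: inland to port 1543.85 + export clearance 419.84 + freight 2650.90 + destination terminal 1351.63 + duty 7159.44 + delivery 859.63 = 13985.29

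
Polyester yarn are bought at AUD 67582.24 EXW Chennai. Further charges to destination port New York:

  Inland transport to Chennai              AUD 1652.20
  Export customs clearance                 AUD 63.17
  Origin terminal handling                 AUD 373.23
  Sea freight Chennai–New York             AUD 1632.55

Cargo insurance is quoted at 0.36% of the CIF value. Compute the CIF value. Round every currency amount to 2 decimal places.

Let C be the CIF value. C = EXW price + pre-shipment costs + freight + 0.36% × C
C − 0.36% × C = 67582.24 + 1652.20 + 63.17 + 373.23 + 1632.55
0.9964 × C = 71303.39
C = 71303.39 / 0.9964 = 71561.01
Insurance premium = 0.36% × 71561.01 = 257.62

CIF value: AUD 71561.01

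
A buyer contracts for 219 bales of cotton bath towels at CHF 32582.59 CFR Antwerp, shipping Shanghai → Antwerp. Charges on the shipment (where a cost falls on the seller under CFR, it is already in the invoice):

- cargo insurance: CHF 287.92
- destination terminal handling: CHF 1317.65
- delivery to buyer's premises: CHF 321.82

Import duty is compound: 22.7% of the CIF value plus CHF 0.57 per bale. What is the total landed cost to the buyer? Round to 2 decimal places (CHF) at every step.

CFR: the seller pays costs through ocean freight to the destination port, but not insurance.
CIF value = CFR price + insurance = 32582.59 + 287.92 = 32870.51
Ad valorem component: 32870.51 × 22.7% = 7461.61
Specific component: 219 × 0.57 = 124.83
Import duty = 7461.61 + 124.83 = 7586.44
Buyer bears: insurance 287.92 + destination terminal 1317.65 + delivery 321.82 + duty 7586.44 = 9513.83
Landed cost = invoice 32582.59 + 9513.83 = 42096.42

Total landed cost: CHF 42096.42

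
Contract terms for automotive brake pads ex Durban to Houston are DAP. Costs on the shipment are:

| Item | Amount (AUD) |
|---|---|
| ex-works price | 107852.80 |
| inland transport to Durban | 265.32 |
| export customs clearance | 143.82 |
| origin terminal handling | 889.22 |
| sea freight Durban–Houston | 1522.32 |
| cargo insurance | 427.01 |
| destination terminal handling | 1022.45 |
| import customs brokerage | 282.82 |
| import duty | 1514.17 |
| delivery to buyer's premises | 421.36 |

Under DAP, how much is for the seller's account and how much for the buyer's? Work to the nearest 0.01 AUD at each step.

DAP: the seller bears all costs to the named destination except import duty and clearance.
Seller's account: goods 107852.80 + inland to port 265.32 + export clearance 143.82 + origin terminal 889.22 + freight 1522.32 + insurance 427.01 + destination terminal 1022.45 + delivery 421.36 = 112544.30
Buyer's account: brokerage 282.82 + duty 1514.17 = 1796.99

Seller: AUD 112544.30; buyer: AUD 1796.99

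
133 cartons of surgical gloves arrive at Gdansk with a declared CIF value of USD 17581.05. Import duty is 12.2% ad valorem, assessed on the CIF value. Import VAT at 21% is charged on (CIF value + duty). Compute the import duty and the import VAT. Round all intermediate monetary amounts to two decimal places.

Import duty = 17581.05 × 12.2% = 2144.89
VAT base = CIF + duty = 17581.05 + 2144.89 = 19725.94
Import VAT = 19725.94 × 21% = 4142.45

Import duty: USD 2144.89; import VAT: USD 4142.45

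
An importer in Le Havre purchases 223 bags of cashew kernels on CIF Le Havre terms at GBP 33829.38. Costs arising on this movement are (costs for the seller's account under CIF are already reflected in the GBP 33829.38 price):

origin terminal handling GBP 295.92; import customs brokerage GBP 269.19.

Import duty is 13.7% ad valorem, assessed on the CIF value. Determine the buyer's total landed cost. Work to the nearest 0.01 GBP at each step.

CIF: the seller pays costs through ocean freight and marine insurance to the destination port.
Already in the invoice (seller's account under CIF): origin terminal — exclude.
The CIF price already equals the CIF value: 33829.38
Import duty = 33829.38 × 13.7% = 4634.63
Buyer bears: brokerage 269.19 + duty 4634.63 = 4903.82
Landed cost = invoice 33829.38 + 4903.82 = 38733.20

Total landed cost: GBP 38733.20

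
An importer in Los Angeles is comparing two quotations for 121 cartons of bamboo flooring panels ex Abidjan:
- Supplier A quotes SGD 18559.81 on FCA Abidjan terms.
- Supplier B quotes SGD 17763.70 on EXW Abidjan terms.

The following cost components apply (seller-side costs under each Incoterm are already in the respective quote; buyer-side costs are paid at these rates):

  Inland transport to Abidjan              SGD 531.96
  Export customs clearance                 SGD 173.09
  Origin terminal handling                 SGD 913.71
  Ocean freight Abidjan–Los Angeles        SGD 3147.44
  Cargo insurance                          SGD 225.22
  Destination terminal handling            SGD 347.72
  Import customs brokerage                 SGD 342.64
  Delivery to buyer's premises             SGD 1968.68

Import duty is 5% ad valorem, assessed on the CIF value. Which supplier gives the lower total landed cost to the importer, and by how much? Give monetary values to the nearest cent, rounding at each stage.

Supplier A (FCA):
CIF value = FCA price + origin terminal + freight + insurance = 18559.81 + 913.71 + 3147.44 + 225.22 = 22846.18
Import duty = 22846.18 × 5% = 1142.31
Buyer bears (A): 913.71 + 3147.44 + 225.22 + 347.72 + 342.64 + 1968.68 = 6945.41
Landed cost (A) = invoice 18559.81 + 6945.41 + duty 1142.31 = 26647.53
Supplier B (EXW):
CIF value = EXW price + inland to port + export clearance + origin terminal + freight + insurance = 17763.70 + 531.96 + 173.09 + 913.71 + 3147.44 + 225.22 = 22755.12
Import duty = 22755.12 × 5% = 1137.76
Buyer bears (B): 531.96 + 173.09 + 913.71 + 3147.44 + 225.22 + 347.72 + 342.64 + 1968.68 = 7650.46
Landed cost (B) = invoice 17763.70 + 7650.46 + duty 1137.76 = 26551.92
Difference = |26647.53 − 26551.92| = 95.61

Supplier B is cheaper by SGD 95.61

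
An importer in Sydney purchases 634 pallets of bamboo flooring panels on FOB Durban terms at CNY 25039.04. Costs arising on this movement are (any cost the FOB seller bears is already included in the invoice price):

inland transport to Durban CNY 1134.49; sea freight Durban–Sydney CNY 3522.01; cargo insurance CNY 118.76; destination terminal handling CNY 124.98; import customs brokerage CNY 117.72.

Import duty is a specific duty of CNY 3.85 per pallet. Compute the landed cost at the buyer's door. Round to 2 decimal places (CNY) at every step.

FOB: the seller bears costs until goods are on board at the origin port; the buyer bears freight, insurance and all costs thereafter.
Already in the invoice (seller's account under FOB): inland to port — exclude.
CIF value = FOB price + freight + insurance = 25039.04 + 3522.01 + 118.76 = 28679.81
Import duty = 634 × 3.85 = 2440.90
Buyer bears: freight 3522.01 + insurance 118.76 + destination terminal 124.98 + brokerage 117.72 + duty 2440.90 = 6324.37
Landed cost = invoice 25039.04 + 6324.37 = 31363.41

Total landed cost: CNY 31363.41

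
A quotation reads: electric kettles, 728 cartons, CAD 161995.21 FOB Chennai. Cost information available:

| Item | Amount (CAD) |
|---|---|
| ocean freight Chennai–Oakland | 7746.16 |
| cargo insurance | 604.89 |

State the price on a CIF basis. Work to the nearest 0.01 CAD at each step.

From FOB to CIF, the seller additionally bears: freight, insurance.
CIF price = 161995.21 + 7746.16 + 604.89 = 170346.26

CIF price: CAD 170346.26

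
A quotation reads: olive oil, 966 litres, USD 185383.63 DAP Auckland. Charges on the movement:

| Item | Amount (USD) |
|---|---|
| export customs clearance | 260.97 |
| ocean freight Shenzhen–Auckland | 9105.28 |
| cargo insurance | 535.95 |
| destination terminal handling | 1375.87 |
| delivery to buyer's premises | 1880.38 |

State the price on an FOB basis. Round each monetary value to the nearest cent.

Not relevant to the conversion: export clearance — on the seller under both DAP and FOB; already in the DAP price and stays in the FOB price.
From DAP to FOB, the seller no longer bears: freight, insurance, destination terminal, delivery.
FOB price = 185383.63 − 9105.28 − 535.95 − 1375.87 − 1880.38 = 172486.15

FOB price: USD 172486.15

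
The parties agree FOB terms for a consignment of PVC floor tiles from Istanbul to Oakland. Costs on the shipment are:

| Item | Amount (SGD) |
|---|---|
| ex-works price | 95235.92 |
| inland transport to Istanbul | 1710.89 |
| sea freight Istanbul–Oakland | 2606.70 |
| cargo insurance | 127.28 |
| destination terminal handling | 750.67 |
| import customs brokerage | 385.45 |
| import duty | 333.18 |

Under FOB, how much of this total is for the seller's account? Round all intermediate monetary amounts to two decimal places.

Seller's account: SGD 96946.81

FOB: the seller bears costs until goods are on board at the origin port; the buyer bears freight, insurance and all costs thereafter.
Seller's account: goods 95235.92 + inland to port 1710.89 = 96946.81
Buyer's account: freight 2606.70 + insurance 127.28 + destination terminal 750.67 + brokerage 385.45 + duty 333.18 = 4203.28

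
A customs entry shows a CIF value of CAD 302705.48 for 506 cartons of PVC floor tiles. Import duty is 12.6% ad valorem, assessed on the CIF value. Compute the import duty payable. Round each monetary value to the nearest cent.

Import duty = 302705.48 × 12.6% = 38140.89

Import duty: CAD 38140.89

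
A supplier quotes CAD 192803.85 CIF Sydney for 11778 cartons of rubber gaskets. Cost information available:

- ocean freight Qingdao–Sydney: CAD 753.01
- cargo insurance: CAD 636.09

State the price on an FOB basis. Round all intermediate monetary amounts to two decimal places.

FOB price: CAD 191414.75

From CIF to FOB, the seller no longer bears: freight, insurance.
FOB price = 192803.85 − 753.01 − 636.09 = 191414.75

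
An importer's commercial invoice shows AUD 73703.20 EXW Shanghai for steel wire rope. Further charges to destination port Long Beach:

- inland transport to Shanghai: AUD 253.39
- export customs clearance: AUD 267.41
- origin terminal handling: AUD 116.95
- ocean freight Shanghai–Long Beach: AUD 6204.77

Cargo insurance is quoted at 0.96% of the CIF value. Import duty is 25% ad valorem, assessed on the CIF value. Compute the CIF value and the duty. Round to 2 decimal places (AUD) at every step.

Let C be the CIF value. C = EXW price + pre-shipment costs + freight + 0.96% × C
C − 0.96% × C = 73703.20 + 253.39 + 267.41 + 116.95 + 6204.77
0.9904 × C = 80545.72
C = 80545.72 / 0.9904 = 81326.45
Insurance premium = 0.96% × 81326.45 = 780.73
Import duty = 81326.45 × 25% = 20331.61

CIF value: AUD 81326.45; import duty: AUD 20331.61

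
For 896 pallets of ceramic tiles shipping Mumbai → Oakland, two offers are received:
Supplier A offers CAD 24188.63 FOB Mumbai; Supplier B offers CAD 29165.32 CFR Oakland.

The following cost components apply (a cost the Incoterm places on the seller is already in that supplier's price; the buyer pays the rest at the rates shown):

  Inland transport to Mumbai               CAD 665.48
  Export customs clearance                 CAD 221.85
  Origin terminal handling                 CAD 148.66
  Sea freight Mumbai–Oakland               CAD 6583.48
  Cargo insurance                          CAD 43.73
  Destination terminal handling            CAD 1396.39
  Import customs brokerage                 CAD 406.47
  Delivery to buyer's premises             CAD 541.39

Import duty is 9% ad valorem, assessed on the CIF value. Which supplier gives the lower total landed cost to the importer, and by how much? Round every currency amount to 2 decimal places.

Supplier B is cheaper by CAD 1751.41

Supplier A (FOB):
CIF value = FOB price + freight + insurance = 24188.63 + 6583.48 + 43.73 = 30815.84
Import duty = 30815.84 × 9% = 2773.43
Buyer bears (A): 6583.48 + 43.73 + 1396.39 + 406.47 + 541.39 = 8971.46
Landed cost (A) = invoice 24188.63 + 8971.46 + duty 2773.43 = 35933.52
Supplier B (CFR):
CIF value = CFR price + insurance = 29165.32 + 43.73 = 29209.05
Import duty = 29209.05 × 9% = 2628.81
Buyer bears (B): 43.73 + 1396.39 + 406.47 + 541.39 = 2387.98
Landed cost (B) = invoice 29165.32 + 2387.98 + duty 2628.81 = 34182.11
Difference = |35933.52 − 34182.11| = 1751.41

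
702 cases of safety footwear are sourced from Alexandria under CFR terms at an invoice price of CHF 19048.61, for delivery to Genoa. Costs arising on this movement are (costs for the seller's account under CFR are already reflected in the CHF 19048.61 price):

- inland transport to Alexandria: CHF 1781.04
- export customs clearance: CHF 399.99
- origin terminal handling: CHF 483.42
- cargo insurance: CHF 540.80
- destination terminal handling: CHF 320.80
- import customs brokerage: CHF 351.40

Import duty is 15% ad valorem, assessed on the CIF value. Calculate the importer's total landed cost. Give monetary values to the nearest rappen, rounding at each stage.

CFR: the seller pays costs through ocean freight to the destination port, but not insurance.
Already in the invoice (seller's account under CFR): inland to port, export clearance, origin terminal — exclude.
CIF value = CFR price + insurance = 19048.61 + 540.80 = 19589.41
Import duty = 19589.41 × 15% = 2938.41
Buyer bears: insurance 540.80 + destination terminal 320.80 + brokerage 351.40 + duty 2938.41 = 4151.41
Landed cost = invoice 19048.61 + 4151.41 = 23200.02

Total landed cost: CHF 23200.02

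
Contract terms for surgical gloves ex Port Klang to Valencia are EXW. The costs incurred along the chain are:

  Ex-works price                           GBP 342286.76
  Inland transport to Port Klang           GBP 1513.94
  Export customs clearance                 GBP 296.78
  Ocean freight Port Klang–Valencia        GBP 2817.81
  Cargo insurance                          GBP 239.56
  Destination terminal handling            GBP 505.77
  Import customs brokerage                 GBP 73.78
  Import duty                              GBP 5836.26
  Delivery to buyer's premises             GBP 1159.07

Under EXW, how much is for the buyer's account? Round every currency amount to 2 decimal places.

EXW: the seller makes goods available at their premises; the buyer bears all onward costs.
Seller's account: goods 342286.76 = 342286.76
Buyer's account: inland to port 1513.94 + export clearance 296.78 + freight 2817.81 + insurance 239.56 + destination terminal 505.77 + brokerage 73.78 + duty 5836.26 + delivery 1159.07 = 12442.97

Buyer's account: GBP 12442.97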